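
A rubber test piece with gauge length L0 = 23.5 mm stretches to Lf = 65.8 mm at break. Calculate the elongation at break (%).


Elongation = (Lf - L0) / L0 * 100
= (65.8 - 23.5) / 23.5 * 100
= 42.3 / 23.5 * 100
= 180.0%

180.0%


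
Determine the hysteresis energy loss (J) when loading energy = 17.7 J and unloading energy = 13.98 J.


Hysteresis loss = loading - unloading
= 17.7 - 13.98
= 3.72 J

3.72 J


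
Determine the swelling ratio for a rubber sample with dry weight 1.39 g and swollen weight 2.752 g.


Q = W_swollen / W_dry
Q = 2.752 / 1.39
Q = 1.98

Q = 1.98


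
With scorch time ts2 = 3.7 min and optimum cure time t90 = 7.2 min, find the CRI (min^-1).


CRI = 100 / (t90 - ts2)
= 100 / (7.2 - 3.7)
= 100 / 3.5
= 28.57 min^-1

28.57 min^-1


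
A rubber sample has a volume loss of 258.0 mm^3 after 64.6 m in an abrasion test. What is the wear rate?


Rate = volume_loss / distance
= 258.0 / 64.6
= 3.994 mm^3/m

3.994 mm^3/m


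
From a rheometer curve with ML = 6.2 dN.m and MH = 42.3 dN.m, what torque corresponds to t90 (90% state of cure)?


M90 = ML + 0.9 * (MH - ML)
M90 = 6.2 + 0.9 * (42.3 - 6.2)
M90 = 6.2 + 0.9 * 36.1
M90 = 38.69 dN.m

38.69 dN.m


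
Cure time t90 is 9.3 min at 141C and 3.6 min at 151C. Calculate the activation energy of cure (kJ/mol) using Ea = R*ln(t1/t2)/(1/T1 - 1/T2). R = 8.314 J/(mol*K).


T1 = 414.15 K, T2 = 424.15 K
1/T1 - 1/T2 = 5.6928e-05
ln(t1/t2) = ln(9.3/3.6) = 0.9491
Ea = 8.314 * 0.9491 / 5.6928e-05 = 138608.6177 J/mol
Ea = 138.61 kJ/mol

138.61 kJ/mol


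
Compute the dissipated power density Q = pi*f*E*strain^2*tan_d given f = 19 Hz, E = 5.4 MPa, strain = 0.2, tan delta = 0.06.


Q = pi * f * E * strain^2 * tan_d
= pi * 19 * 5.4 * 0.2^2 * 0.06
= pi * 19 * 5.4 * 0.0400 * 0.06
= 0.7736

Q = 0.7736


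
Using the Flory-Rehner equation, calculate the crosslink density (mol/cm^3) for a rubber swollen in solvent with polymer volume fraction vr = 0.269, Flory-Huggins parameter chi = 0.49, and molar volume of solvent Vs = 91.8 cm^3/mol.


ln(1 - vr) = ln(1 - 0.269) = -0.3133
Numerator = -((-0.3133) + 0.269 + 0.49 * 0.269^2) = 0.0089
Denominator = 91.8 * (0.269^(1/3) - 0.269/2) = 46.9127
nu = 0.0089 / 46.9127 = 1.8939e-04 mol/cm^3

1.8939e-04 mol/cm^3


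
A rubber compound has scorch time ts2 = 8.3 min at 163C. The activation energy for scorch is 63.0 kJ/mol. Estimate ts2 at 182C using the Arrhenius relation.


Convert temperatures: T1 = 163 + 273.15 = 436.15 K, T2 = 182 + 273.15 = 455.15 K
ts2_new = 8.3 * exp(63000 / 8.314 * (1/455.15 - 1/436.15))
1/T2 - 1/T1 = -9.5711e-05
ts2_new = 4.02 min

4.02 min


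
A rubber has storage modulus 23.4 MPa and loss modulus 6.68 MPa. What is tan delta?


tan delta = E'' / E'
= 6.68 / 23.4
= 0.2855

tan delta = 0.2855


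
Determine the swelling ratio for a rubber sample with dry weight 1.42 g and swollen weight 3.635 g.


Q = W_swollen / W_dry
Q = 3.635 / 1.42
Q = 2.56

Q = 2.56


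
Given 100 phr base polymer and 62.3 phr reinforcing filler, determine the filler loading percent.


Filler % = filler / (rubber + filler) * 100
= 62.3 / (100 + 62.3) * 100
= 62.3 / 162.3 * 100
= 38.39%

38.39%


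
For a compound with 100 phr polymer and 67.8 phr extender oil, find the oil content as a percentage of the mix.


Oil % = oil / (100 + oil) * 100
= 67.8 / (100 + 67.8) * 100
= 67.8 / 167.8 * 100
= 40.41%

40.41%


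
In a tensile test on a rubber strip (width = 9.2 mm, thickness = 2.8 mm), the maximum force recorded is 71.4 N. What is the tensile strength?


Area = width * thickness = 9.2 * 2.8 = 25.76 mm^2
TS = force / area = 71.4 / 25.76 = 2.77 MPa

2.77 MPa


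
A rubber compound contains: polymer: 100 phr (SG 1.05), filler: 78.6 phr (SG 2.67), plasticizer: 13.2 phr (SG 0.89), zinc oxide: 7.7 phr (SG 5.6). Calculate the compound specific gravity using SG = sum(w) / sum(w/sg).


Sum of weights = 199.5
Volume contributions:
  polymer: 100/1.05 = 95.2381
  filler: 78.6/2.67 = 29.4382
  plasticizer: 13.2/0.89 = 14.8315
  zinc oxide: 7.7/5.6 = 1.3750
Sum of volumes = 140.8828
SG = 199.5 / 140.8828 = 1.416

SG = 1.416


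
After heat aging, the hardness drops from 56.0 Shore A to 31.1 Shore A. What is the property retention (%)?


Retention = aged / original * 100
= 31.1 / 56.0 * 100
= 55.5%

55.5%


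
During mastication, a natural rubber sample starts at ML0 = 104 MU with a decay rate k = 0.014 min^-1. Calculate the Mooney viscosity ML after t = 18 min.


ML = ML0 * exp(-k * t)
ML = 104 * exp(-0.014 * 18)
ML = 104 * 0.7772
ML = 80.83 MU

80.83 MU


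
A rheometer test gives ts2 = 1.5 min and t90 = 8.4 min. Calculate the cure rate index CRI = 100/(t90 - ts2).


CRI = 100 / (t90 - ts2)
= 100 / (8.4 - 1.5)
= 100 / 6.9
= 14.49 min^-1

14.49 min^-1


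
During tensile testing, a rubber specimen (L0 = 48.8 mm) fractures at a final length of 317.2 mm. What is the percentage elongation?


Elongation = (Lf - L0) / L0 * 100
= (317.2 - 48.8) / 48.8 * 100
= 268.4 / 48.8 * 100
= 550.0%

550.0%


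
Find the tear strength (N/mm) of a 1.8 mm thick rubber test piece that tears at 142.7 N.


Tear strength = force / thickness
= 142.7 / 1.8
= 79.28 N/mm

79.28 N/mm


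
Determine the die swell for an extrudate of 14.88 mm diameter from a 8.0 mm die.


Die swell ratio = D_extrudate / D_die
= 14.88 / 8.0
= 1.86

Die swell = 1.86


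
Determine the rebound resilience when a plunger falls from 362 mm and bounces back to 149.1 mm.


Resilience = h_rebound / h_drop * 100
= 149.1 / 362 * 100
= 41.2%

41.2%


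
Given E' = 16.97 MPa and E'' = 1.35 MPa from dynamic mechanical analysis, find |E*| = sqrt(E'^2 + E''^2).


|E*| = sqrt(E'^2 + E''^2)
= sqrt(16.97^2 + 1.35^2)
= sqrt(287.9809 + 1.8225)
= 17.024 MPa

17.024 MPa


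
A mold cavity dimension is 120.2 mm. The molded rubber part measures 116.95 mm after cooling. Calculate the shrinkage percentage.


Shrinkage = (mold - part) / mold * 100
= (120.2 - 116.95) / 120.2 * 100
= 3.25 / 120.2 * 100
= 2.7%

2.7%


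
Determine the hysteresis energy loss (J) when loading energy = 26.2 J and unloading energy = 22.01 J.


Hysteresis loss = loading - unloading
= 26.2 - 22.01
= 4.19 J

4.19 J


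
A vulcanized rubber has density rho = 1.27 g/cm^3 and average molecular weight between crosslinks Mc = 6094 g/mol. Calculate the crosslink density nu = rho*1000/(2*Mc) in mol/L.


nu = rho * 1000 / (2 * Mc)
nu = 1.27 * 1000 / (2 * 6094)
nu = 1270.0 / 12188
nu = 0.1042 mol/L

0.1042 mol/L


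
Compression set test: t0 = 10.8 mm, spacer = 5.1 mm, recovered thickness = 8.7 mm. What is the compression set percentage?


CS = (t0 - recovered) / (t0 - ts) * 100
= (10.8 - 8.7) / (10.8 - 5.1) * 100
= 2.1 / 5.7 * 100
= 36.8%

36.8%


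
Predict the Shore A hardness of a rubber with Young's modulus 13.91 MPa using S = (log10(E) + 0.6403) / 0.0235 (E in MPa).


log10(E) = 0.0235*S - 0.6403  =>  S = (log10(E) + 0.6403) / 0.0235
log10(13.91) = 1.143327
S = (1.143327 + 0.6403) / 0.0235 = 1.783627 / 0.0235
S = 75.9

Shore A = 75.9


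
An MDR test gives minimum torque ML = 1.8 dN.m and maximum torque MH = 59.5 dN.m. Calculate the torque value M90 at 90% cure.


M90 = ML + 0.9 * (MH - ML)
M90 = 1.8 + 0.9 * (59.5 - 1.8)
M90 = 1.8 + 0.9 * 57.7
M90 = 53.73 dN.m

53.73 dN.m


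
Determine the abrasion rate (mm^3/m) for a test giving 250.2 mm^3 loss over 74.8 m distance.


Rate = volume_loss / distance
= 250.2 / 74.8
= 3.345 mm^3/m

3.345 mm^3/m


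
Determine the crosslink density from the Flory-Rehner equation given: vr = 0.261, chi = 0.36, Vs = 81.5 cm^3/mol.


ln(1 - vr) = ln(1 - 0.261) = -0.3025
Numerator = -((-0.3025) + 0.261 + 0.36 * 0.261^2) = 0.0169
Denominator = 81.5 * (0.261^(1/3) - 0.261/2) = 41.4483
nu = 0.0169 / 41.4483 = 4.0855e-04 mol/cm^3

4.0855e-04 mol/cm^3


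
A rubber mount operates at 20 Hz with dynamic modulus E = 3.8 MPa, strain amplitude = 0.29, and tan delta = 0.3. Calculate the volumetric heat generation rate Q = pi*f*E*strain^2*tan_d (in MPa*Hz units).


Q = pi * f * E * strain^2 * tan_d
= pi * 20 * 3.8 * 0.29^2 * 0.3
= pi * 20 * 3.8 * 0.0841 * 0.3
= 6.0239

Q = 6.0239


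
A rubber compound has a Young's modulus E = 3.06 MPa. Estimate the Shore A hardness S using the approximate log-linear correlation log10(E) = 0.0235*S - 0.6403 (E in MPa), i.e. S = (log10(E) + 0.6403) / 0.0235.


log10(E) = 0.0235*S - 0.6403  =>  S = (log10(E) + 0.6403) / 0.0235
log10(3.06) = 0.485721
S = (0.485721 + 0.6403) / 0.0235 = 1.126021 / 0.0235
S = 47.9

Shore A = 47.9


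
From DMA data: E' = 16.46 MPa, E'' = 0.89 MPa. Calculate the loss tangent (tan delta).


tan delta = E'' / E'
= 0.89 / 16.46
= 0.0541

tan delta = 0.0541


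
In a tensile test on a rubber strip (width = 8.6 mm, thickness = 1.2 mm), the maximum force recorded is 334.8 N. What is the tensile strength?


Area = width * thickness = 8.6 * 1.2 = 10.32 mm^2
TS = force / area = 334.8 / 10.32 = 32.44 MPa

32.44 MPa


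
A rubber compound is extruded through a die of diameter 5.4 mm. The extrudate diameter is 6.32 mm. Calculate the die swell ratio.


Die swell ratio = D_extrudate / D_die
= 6.32 / 5.4
= 1.17

Die swell = 1.17


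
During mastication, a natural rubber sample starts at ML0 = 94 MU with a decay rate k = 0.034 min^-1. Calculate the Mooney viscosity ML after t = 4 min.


ML = ML0 * exp(-k * t)
ML = 94 * exp(-0.034 * 4)
ML = 94 * 0.8728
ML = 82.05 MU

82.05 MU


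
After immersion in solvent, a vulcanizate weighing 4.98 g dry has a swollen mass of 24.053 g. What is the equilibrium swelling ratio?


Q = W_swollen / W_dry
Q = 24.053 / 4.98
Q = 4.83

Q = 4.83


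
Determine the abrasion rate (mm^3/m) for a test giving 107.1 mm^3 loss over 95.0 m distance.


Rate = volume_loss / distance
= 107.1 / 95.0
= 1.127 mm^3/m

1.127 mm^3/m


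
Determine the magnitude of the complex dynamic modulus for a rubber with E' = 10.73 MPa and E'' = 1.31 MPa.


|E*| = sqrt(E'^2 + E''^2)
= sqrt(10.73^2 + 1.31^2)
= sqrt(115.1329 + 1.7161)
= 10.81 MPa

10.81 MPa


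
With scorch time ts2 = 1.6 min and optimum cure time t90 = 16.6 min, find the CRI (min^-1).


CRI = 100 / (t90 - ts2)
= 100 / (16.6 - 1.6)
= 100 / 15.0
= 6.67 min^-1

6.67 min^-1


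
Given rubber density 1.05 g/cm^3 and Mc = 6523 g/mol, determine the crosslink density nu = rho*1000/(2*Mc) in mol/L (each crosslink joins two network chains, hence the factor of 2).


nu = rho * 1000 / (2 * Mc)
nu = 1.05 * 1000 / (2 * 6523)
nu = 1050.0 / 13046
nu = 0.0805 mol/L

0.0805 mol/L


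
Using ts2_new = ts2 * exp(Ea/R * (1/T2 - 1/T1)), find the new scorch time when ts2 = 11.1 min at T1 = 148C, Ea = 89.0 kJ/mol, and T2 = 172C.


Convert temperatures: T1 = 148 + 273.15 = 421.15 K, T2 = 172 + 273.15 = 445.15 K
ts2_new = 11.1 * exp(89000 / 8.314 * (1/445.15 - 1/421.15))
1/T2 - 1/T1 = -1.2802e-04
ts2_new = 2.82 min

2.82 min


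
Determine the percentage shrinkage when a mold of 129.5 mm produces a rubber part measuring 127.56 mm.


Shrinkage = (mold - part) / mold * 100
= (129.5 - 127.56) / 129.5 * 100
= 1.94 / 129.5 * 100
= 1.5%

1.5%


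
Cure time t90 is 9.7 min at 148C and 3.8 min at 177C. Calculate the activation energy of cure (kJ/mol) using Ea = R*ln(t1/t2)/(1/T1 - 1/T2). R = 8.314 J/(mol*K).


T1 = 421.15 K, T2 = 450.15 K
1/T1 - 1/T2 = 1.5297e-04
ln(t1/t2) = ln(9.7/3.8) = 0.9371
Ea = 8.314 * 0.9371 / 1.5297e-04 = 50933.5001 J/mol
Ea = 50.93 kJ/mol

50.93 kJ/mol


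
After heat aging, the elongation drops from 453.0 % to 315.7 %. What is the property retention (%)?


Retention = aged / original * 100
= 315.7 / 453.0 * 100
= 69.7%

69.7%


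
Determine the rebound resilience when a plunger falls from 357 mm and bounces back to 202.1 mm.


Resilience = h_rebound / h_drop * 100
= 202.1 / 357 * 100
= 56.6%

56.6%


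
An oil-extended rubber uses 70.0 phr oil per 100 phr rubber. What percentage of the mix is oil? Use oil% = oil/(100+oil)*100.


Oil % = oil / (100 + oil) * 100
= 70.0 / (100 + 70.0) * 100
= 70.0 / 170.0 * 100
= 41.18%

41.18%


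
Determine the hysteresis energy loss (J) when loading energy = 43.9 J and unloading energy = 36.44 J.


Hysteresis loss = loading - unloading
= 43.9 - 36.44
= 7.46 J

7.46 J


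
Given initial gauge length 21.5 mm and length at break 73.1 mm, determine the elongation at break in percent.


Elongation = (Lf - L0) / L0 * 100
= (73.1 - 21.5) / 21.5 * 100
= 51.6 / 21.5 * 100
= 240.0%

240.0%


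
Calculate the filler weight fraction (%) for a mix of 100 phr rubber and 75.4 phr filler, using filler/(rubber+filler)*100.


Filler % = filler / (rubber + filler) * 100
= 75.4 / (100 + 75.4) * 100
= 75.4 / 175.4 * 100
= 42.99%

42.99%


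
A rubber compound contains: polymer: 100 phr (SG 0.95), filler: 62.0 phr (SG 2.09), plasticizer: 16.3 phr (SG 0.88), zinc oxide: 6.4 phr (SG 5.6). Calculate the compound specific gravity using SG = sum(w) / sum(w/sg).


Sum of weights = 184.7
Volume contributions:
  polymer: 100/0.95 = 105.2632
  filler: 62.0/2.09 = 29.6651
  plasticizer: 16.3/0.88 = 18.5227
  zinc oxide: 6.4/5.6 = 1.1429
Sum of volumes = 154.5938
SG = 184.7 / 154.5938 = 1.195

SG = 1.195


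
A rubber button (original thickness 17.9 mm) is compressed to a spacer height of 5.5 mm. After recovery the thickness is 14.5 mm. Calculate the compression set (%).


CS = (t0 - recovered) / (t0 - ts) * 100
= (17.9 - 14.5) / (17.9 - 5.5) * 100
= 3.4 / 12.4 * 100
= 27.4%

27.4%


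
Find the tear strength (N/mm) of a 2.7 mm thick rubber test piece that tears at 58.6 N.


Tear strength = force / thickness
= 58.6 / 2.7
= 21.7 N/mm

21.7 N/mm


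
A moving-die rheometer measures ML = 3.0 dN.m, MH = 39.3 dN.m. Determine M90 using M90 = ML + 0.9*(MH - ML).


M90 = ML + 0.9 * (MH - ML)
M90 = 3.0 + 0.9 * (39.3 - 3.0)
M90 = 3.0 + 0.9 * 36.3
M90 = 35.67 dN.m

35.67 dN.m


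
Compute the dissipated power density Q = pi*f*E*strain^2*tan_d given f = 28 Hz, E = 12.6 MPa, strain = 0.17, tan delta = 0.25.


Q = pi * f * E * strain^2 * tan_d
= pi * 28 * 12.6 * 0.17^2 * 0.25
= pi * 28 * 12.6 * 0.0289 * 0.25
= 8.0079

Q = 8.0079


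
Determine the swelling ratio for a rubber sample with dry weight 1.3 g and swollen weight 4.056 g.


Q = W_swollen / W_dry
Q = 4.056 / 1.3
Q = 3.12

Q = 3.12


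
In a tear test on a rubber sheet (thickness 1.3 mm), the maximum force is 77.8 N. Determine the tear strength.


Tear strength = force / thickness
= 77.8 / 1.3
= 59.85 N/mm

59.85 N/mm


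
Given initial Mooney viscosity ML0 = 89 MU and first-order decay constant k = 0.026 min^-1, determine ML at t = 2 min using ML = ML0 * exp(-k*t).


ML = ML0 * exp(-k * t)
ML = 89 * exp(-0.026 * 2)
ML = 89 * 0.9493
ML = 84.49 MU

84.49 MU


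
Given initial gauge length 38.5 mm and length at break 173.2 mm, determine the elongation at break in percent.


Elongation = (Lf - L0) / L0 * 100
= (173.2 - 38.5) / 38.5 * 100
= 134.7 / 38.5 * 100
= 349.9%

349.9%


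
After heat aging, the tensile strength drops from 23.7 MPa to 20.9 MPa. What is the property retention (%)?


Retention = aged / original * 100
= 20.9 / 23.7 * 100
= 88.2%

88.2%


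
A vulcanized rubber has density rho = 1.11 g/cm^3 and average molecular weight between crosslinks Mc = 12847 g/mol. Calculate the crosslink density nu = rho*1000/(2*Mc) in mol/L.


nu = rho * 1000 / (2 * Mc)
nu = 1.11 * 1000 / (2 * 12847)
nu = 1110.0 / 25694
nu = 0.0432 mol/L

0.0432 mol/L


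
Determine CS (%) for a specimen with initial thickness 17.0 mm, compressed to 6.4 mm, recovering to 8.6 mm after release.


CS = (t0 - recovered) / (t0 - ts) * 100
= (17.0 - 8.6) / (17.0 - 6.4) * 100
= 8.4 / 10.6 * 100
= 79.2%

79.2%


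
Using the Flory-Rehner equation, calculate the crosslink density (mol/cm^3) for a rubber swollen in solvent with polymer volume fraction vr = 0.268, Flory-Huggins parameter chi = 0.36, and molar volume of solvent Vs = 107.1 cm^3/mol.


ln(1 - vr) = ln(1 - 0.268) = -0.3120
Numerator = -((-0.3120) + 0.268 + 0.36 * 0.268^2) = 0.0181
Denominator = 107.1 * (0.268^(1/3) - 0.268/2) = 54.6992
nu = 0.0181 / 54.6992 = 3.3123e-04 mol/cm^3

3.3123e-04 mol/cm^3


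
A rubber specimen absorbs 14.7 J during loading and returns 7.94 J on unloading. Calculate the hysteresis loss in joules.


Hysteresis loss = loading - unloading
= 14.7 - 7.94
= 6.76 J

6.76 J


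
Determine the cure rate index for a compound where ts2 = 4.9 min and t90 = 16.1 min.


CRI = 100 / (t90 - ts2)
= 100 / (16.1 - 4.9)
= 100 / 11.2
= 8.93 min^-1

8.93 min^-1


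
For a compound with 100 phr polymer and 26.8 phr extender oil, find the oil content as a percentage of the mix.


Oil % = oil / (100 + oil) * 100
= 26.8 / (100 + 26.8) * 100
= 26.8 / 126.8 * 100
= 21.14%

21.14%


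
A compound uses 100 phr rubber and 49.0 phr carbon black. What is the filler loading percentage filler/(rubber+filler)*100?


Filler % = filler / (rubber + filler) * 100
= 49.0 / (100 + 49.0) * 100
= 49.0 / 149.0 * 100
= 32.89%

32.89%


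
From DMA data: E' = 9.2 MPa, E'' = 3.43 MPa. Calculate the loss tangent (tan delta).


tan delta = E'' / E'
= 3.43 / 9.2
= 0.3728

tan delta = 0.3728


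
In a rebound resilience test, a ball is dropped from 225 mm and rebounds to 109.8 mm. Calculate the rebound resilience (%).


Resilience = h_rebound / h_drop * 100
= 109.8 / 225 * 100
= 48.8%

48.8%


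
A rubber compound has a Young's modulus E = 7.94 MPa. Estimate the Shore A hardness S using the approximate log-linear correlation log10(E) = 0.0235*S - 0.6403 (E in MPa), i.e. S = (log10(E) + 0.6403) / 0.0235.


log10(E) = 0.0235*S - 0.6403  =>  S = (log10(E) + 0.6403) / 0.0235
log10(7.94) = 0.899821
S = (0.899821 + 0.6403) / 0.0235 = 1.540121 / 0.0235
S = 65.5

Shore A = 65.5


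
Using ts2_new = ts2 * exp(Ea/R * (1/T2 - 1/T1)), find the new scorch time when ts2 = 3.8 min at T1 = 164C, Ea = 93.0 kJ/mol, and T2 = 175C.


Convert temperatures: T1 = 164 + 273.15 = 437.15 K, T2 = 175 + 273.15 = 448.15 K
ts2_new = 3.8 * exp(93000 / 8.314 * (1/448.15 - 1/437.15))
1/T2 - 1/T1 = -5.6149e-05
ts2_new = 2.03 min

2.03 min


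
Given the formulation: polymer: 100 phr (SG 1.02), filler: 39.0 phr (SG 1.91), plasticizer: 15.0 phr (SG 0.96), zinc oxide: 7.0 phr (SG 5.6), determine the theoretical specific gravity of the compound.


Sum of weights = 161.0
Volume contributions:
  polymer: 100/1.02 = 98.0392
  filler: 39.0/1.91 = 20.4188
  plasticizer: 15.0/0.96 = 15.6250
  zinc oxide: 7.0/5.6 = 1.2500
Sum of volumes = 135.3331
SG = 161.0 / 135.3331 = 1.19

SG = 1.19


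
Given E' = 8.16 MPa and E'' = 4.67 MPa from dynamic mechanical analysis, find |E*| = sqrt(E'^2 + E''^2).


|E*| = sqrt(E'^2 + E''^2)
= sqrt(8.16^2 + 4.67^2)
= sqrt(66.5856 + 21.8089)
= 9.402 MPa

9.402 MPa


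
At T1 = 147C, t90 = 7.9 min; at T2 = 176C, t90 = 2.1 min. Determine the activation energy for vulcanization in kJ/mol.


T1 = 420.15 K, T2 = 449.15 K
1/T1 - 1/T2 = 1.5367e-04
ln(t1/t2) = ln(7.9/2.1) = 1.3249
Ea = 8.314 * 1.3249 / 1.5367e-04 = 71680.2027 J/mol
Ea = 71.68 kJ/mol

71.68 kJ/mol


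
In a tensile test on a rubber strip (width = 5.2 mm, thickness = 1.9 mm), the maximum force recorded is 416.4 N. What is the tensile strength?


Area = width * thickness = 5.2 * 1.9 = 9.88 mm^2
TS = force / area = 416.4 / 9.88 = 42.15 MPa

42.15 MPa


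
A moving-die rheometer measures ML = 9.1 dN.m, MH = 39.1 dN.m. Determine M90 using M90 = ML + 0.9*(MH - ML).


M90 = ML + 0.9 * (MH - ML)
M90 = 9.1 + 0.9 * (39.1 - 9.1)
M90 = 9.1 + 0.9 * 30.0
M90 = 36.1 dN.m

36.1 dN.m


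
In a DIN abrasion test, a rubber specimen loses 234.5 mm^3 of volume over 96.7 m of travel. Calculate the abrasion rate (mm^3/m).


Rate = volume_loss / distance
= 234.5 / 96.7
= 2.425 mm^3/m

2.425 mm^3/m


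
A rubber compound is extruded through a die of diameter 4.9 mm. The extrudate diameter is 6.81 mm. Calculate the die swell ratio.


Die swell ratio = D_extrudate / D_die
= 6.81 / 4.9
= 1.39

Die swell = 1.39


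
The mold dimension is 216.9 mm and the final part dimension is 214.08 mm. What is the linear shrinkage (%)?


Shrinkage = (mold - part) / mold * 100
= (216.9 - 214.08) / 216.9 * 100
= 2.82 / 216.9 * 100
= 1.3%

1.3%


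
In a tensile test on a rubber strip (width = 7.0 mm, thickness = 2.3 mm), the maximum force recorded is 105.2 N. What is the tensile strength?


Area = width * thickness = 7.0 * 2.3 = 16.1 mm^2
TS = force / area = 105.2 / 16.1 = 6.53 MPa

6.53 MPa


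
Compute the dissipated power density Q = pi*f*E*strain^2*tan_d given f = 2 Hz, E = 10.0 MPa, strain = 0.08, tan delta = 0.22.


Q = pi * f * E * strain^2 * tan_d
= pi * 2 * 10.0 * 0.08^2 * 0.22
= pi * 2 * 10.0 * 0.0064 * 0.22
= 0.0885

Q = 0.0885


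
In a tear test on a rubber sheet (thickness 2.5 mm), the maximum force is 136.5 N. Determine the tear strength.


Tear strength = force / thickness
= 136.5 / 2.5
= 54.6 N/mm

54.6 N/mm


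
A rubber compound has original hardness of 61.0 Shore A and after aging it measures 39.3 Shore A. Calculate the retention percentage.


Retention = aged / original * 100
= 39.3 / 61.0 * 100
= 64.4%

64.4%


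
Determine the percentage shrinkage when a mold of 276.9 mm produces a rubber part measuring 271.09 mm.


Shrinkage = (mold - part) / mold * 100
= (276.9 - 271.09) / 276.9 * 100
= 5.81 / 276.9 * 100
= 2.1%

2.1%


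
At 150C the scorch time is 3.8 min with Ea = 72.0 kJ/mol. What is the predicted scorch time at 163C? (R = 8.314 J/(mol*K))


Convert temperatures: T1 = 150 + 273.15 = 423.15 K, T2 = 163 + 273.15 = 436.15 K
ts2_new = 3.8 * exp(72000 / 8.314 * (1/436.15 - 1/423.15))
1/T2 - 1/T1 = -7.0439e-05
ts2_new = 2.06 min

2.06 min


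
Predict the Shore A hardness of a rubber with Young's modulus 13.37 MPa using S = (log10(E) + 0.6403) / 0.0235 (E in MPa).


log10(E) = 0.0235*S - 0.6403  =>  S = (log10(E) + 0.6403) / 0.0235
log10(13.37) = 1.126131
S = (1.126131 + 0.6403) / 0.0235 = 1.766431 / 0.0235
S = 75.2

Shore A = 75.2


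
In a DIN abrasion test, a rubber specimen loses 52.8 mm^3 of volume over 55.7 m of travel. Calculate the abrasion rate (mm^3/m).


Rate = volume_loss / distance
= 52.8 / 55.7
= 0.948 mm^3/m

0.948 mm^3/m


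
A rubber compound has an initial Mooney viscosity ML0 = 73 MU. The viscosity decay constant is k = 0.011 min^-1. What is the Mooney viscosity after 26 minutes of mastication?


ML = ML0 * exp(-k * t)
ML = 73 * exp(-0.011 * 26)
ML = 73 * 0.7513
ML = 54.84 MU

54.84 MU


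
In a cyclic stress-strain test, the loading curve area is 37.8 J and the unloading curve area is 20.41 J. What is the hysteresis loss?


Hysteresis loss = loading - unloading
= 37.8 - 20.41
= 17.39 J

17.39 J


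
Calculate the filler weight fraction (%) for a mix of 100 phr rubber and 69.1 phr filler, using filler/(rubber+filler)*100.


Filler % = filler / (rubber + filler) * 100
= 69.1 / (100 + 69.1) * 100
= 69.1 / 169.1 * 100
= 40.86%

40.86%


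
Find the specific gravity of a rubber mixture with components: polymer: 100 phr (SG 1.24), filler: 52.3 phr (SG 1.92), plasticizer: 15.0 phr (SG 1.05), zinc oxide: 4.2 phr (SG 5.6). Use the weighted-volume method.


Sum of weights = 171.5
Volume contributions:
  polymer: 100/1.24 = 80.6452
  filler: 52.3/1.92 = 27.2396
  plasticizer: 15.0/1.05 = 14.2857
  zinc oxide: 4.2/5.6 = 0.7500
Sum of volumes = 122.9205
SG = 171.5 / 122.9205 = 1.395

SG = 1.395


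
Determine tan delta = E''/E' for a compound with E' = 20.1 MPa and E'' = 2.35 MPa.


tan delta = E'' / E'
= 2.35 / 20.1
= 0.1169

tan delta = 0.1169


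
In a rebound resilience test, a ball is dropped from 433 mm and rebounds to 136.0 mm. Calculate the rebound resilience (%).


Resilience = h_rebound / h_drop * 100
= 136.0 / 433 * 100
= 31.4%

31.4%


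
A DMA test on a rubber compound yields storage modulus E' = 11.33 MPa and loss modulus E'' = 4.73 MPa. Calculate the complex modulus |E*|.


|E*| = sqrt(E'^2 + E''^2)
= sqrt(11.33^2 + 4.73^2)
= sqrt(128.3689 + 22.3729)
= 12.278 MPa

12.278 MPa


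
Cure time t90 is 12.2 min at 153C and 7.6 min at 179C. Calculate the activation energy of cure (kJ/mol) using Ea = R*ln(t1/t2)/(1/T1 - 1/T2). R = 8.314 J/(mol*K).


T1 = 426.15 K, T2 = 452.15 K
1/T1 - 1/T2 = 1.3494e-04
ln(t1/t2) = ln(12.2/7.6) = 0.4733
Ea = 8.314 * 0.4733 / 1.3494e-04 = 29161.3028 J/mol
Ea = 29.16 kJ/mol

29.16 kJ/mol


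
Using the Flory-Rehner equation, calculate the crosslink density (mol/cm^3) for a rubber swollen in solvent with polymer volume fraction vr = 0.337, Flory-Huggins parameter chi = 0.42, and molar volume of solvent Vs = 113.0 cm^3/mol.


ln(1 - vr) = ln(1 - 0.337) = -0.4110
Numerator = -((-0.4110) + 0.337 + 0.42 * 0.337^2) = 0.0263
Denominator = 113.0 * (0.337^(1/3) - 0.337/2) = 59.5956
nu = 0.0263 / 59.5956 = 4.4099e-04 mol/cm^3

4.4099e-04 mol/cm^3


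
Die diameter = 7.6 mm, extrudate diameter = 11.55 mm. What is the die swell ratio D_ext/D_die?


Die swell ratio = D_extrudate / D_die
= 11.55 / 7.6
= 1.52

Die swell = 1.52


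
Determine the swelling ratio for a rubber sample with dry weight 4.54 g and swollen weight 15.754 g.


Q = W_swollen / W_dry
Q = 15.754 / 4.54
Q = 3.47

Q = 3.47


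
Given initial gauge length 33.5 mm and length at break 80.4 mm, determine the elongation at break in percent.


Elongation = (Lf - L0) / L0 * 100
= (80.4 - 33.5) / 33.5 * 100
= 46.9 / 33.5 * 100
= 140.0%

140.0%


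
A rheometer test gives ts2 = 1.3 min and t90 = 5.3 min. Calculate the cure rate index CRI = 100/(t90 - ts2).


CRI = 100 / (t90 - ts2)
= 100 / (5.3 - 1.3)
= 100 / 4.0
= 25.0 min^-1

25.0 min^-1


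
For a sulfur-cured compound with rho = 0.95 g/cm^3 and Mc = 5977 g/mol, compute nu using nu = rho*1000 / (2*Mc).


nu = rho * 1000 / (2 * Mc)
nu = 0.95 * 1000 / (2 * 5977)
nu = 950.0 / 11954
nu = 0.0795 mol/L

0.0795 mol/L


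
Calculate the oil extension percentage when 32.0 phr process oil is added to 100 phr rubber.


Oil % = oil / (100 + oil) * 100
= 32.0 / (100 + 32.0) * 100
= 32.0 / 132.0 * 100
= 24.24%

24.24%


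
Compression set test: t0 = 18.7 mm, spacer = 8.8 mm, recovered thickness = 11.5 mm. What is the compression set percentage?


CS = (t0 - recovered) / (t0 - ts) * 100
= (18.7 - 11.5) / (18.7 - 8.8) * 100
= 7.2 / 9.9 * 100
= 72.7%

72.7%


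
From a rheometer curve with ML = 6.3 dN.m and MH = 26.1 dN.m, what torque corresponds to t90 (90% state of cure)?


M90 = ML + 0.9 * (MH - ML)
M90 = 6.3 + 0.9 * (26.1 - 6.3)
M90 = 6.3 + 0.9 * 19.8
M90 = 24.12 dN.m

24.12 dN.m


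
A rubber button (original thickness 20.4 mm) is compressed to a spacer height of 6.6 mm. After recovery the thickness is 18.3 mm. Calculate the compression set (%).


CS = (t0 - recovered) / (t0 - ts) * 100
= (20.4 - 18.3) / (20.4 - 6.6) * 100
= 2.1 / 13.8 * 100
= 15.2%

15.2%


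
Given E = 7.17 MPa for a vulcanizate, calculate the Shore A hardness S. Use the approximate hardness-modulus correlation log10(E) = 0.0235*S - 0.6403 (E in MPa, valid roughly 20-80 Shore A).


log10(E) = 0.0235*S - 0.6403  =>  S = (log10(E) + 0.6403) / 0.0235
log10(7.17) = 0.855519
S = (0.855519 + 0.6403) / 0.0235 = 1.495819 / 0.0235
S = 63.7

Shore A = 63.7


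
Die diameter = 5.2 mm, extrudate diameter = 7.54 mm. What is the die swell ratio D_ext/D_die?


Die swell ratio = D_extrudate / D_die
= 7.54 / 5.2
= 1.45

Die swell = 1.45


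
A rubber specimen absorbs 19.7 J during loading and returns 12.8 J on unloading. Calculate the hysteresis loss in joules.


Hysteresis loss = loading - unloading
= 19.7 - 12.8
= 6.9 J

6.9 J


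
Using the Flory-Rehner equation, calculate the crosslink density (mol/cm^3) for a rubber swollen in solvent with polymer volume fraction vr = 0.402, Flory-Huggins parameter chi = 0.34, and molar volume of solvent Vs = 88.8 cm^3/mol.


ln(1 - vr) = ln(1 - 0.402) = -0.5142
Numerator = -((-0.5142) + 0.402 + 0.34 * 0.402^2) = 0.0572
Denominator = 88.8 * (0.402^(1/3) - 0.402/2) = 47.6885
nu = 0.0572 / 47.6885 = 0.0012 mol/cm^3

0.0012 mol/cm^3


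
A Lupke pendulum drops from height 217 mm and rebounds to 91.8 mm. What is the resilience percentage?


Resilience = h_rebound / h_drop * 100
= 91.8 / 217 * 100
= 42.3%

42.3%


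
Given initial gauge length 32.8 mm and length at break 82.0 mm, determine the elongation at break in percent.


Elongation = (Lf - L0) / L0 * 100
= (82.0 - 32.8) / 32.8 * 100
= 49.2 / 32.8 * 100
= 150.0%

150.0%


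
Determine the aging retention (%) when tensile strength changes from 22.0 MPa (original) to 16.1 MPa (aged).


Retention = aged / original * 100
= 16.1 / 22.0 * 100
= 73.2%

73.2%


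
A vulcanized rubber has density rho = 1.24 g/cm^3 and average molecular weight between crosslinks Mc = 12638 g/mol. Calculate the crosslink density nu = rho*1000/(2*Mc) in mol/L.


nu = rho * 1000 / (2 * Mc)
nu = 1.24 * 1000 / (2 * 12638)
nu = 1240.0 / 25276
nu = 0.0491 mol/L

0.0491 mol/L


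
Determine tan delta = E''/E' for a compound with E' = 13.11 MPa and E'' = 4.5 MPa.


tan delta = E'' / E'
= 4.5 / 13.11
= 0.3432

tan delta = 0.3432


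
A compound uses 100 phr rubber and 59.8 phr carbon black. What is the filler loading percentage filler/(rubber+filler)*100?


Filler % = filler / (rubber + filler) * 100
= 59.8 / (100 + 59.8) * 100
= 59.8 / 159.8 * 100
= 37.42%

37.42%


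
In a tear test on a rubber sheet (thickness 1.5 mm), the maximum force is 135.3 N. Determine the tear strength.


Tear strength = force / thickness
= 135.3 / 1.5
= 90.2 N/mm

90.2 N/mm


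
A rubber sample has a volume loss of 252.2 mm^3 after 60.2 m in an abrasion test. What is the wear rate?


Rate = volume_loss / distance
= 252.2 / 60.2
= 4.189 mm^3/m

4.189 mm^3/m


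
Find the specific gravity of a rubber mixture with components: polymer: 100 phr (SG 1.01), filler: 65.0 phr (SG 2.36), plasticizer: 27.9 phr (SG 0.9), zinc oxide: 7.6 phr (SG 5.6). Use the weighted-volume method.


Sum of weights = 200.5
Volume contributions:
  polymer: 100/1.01 = 99.0099
  filler: 65.0/2.36 = 27.5424
  plasticizer: 27.9/0.9 = 31.0000
  zinc oxide: 7.6/5.6 = 1.3571
Sum of volumes = 158.9094
SG = 200.5 / 158.9094 = 1.262

SG = 1.262


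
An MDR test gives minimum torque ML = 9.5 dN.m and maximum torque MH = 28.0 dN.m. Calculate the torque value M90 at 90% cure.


M90 = ML + 0.9 * (MH - ML)
M90 = 9.5 + 0.9 * (28.0 - 9.5)
M90 = 9.5 + 0.9 * 18.5
M90 = 26.15 dN.m

26.15 dN.m


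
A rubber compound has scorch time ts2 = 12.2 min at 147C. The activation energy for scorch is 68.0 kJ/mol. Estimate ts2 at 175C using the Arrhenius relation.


Convert temperatures: T1 = 147 + 273.15 = 420.15 K, T2 = 175 + 273.15 = 448.15 K
ts2_new = 12.2 * exp(68000 / 8.314 * (1/448.15 - 1/420.15))
1/T2 - 1/T1 = -1.4871e-04
ts2_new = 3.62 min

3.62 min


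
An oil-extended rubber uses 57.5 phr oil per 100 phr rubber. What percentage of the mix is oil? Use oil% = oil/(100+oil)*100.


Oil % = oil / (100 + oil) * 100
= 57.5 / (100 + 57.5) * 100
= 57.5 / 157.5 * 100
= 36.51%

36.51%


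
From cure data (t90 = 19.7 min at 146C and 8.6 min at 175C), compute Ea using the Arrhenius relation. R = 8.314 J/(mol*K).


T1 = 419.15 K, T2 = 448.15 K
1/T1 - 1/T2 = 1.5439e-04
ln(t1/t2) = ln(19.7/8.6) = 0.8289
Ea = 8.314 * 0.8289 / 1.5439e-04 = 44635.8907 J/mol
Ea = 44.64 kJ/mol

44.64 kJ/mol


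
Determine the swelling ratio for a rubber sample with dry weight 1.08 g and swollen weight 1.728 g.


Q = W_swollen / W_dry
Q = 1.728 / 1.08
Q = 1.6

Q = 1.6


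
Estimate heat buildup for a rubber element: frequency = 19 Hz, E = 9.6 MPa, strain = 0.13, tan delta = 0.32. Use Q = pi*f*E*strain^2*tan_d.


Q = pi * f * E * strain^2 * tan_d
= pi * 19 * 9.6 * 0.13^2 * 0.32
= pi * 19 * 9.6 * 0.0169 * 0.32
= 3.0989

Q = 3.0989


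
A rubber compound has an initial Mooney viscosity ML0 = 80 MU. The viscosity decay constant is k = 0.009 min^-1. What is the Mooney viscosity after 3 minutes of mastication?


ML = ML0 * exp(-k * t)
ML = 80 * exp(-0.009 * 3)
ML = 80 * 0.9734
ML = 77.87 MU

77.87 MU


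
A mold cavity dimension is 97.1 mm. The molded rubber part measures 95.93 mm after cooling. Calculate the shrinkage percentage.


Shrinkage = (mold - part) / mold * 100
= (97.1 - 95.93) / 97.1 * 100
= 1.17 / 97.1 * 100
= 1.2%

1.2%


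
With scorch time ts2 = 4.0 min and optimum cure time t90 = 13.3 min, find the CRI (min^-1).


CRI = 100 / (t90 - ts2)
= 100 / (13.3 - 4.0)
= 100 / 9.3
= 10.75 min^-1

10.75 min^-1


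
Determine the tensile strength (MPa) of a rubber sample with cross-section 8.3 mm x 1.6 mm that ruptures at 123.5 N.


Area = width * thickness = 8.3 * 1.6 = 13.28 mm^2
TS = force / area = 123.5 / 13.28 = 9.3 MPa

9.3 MPa


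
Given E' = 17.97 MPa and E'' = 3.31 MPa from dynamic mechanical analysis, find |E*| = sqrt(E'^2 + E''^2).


|E*| = sqrt(E'^2 + E''^2)
= sqrt(17.97^2 + 3.31^2)
= sqrt(322.9209 + 10.9561)
= 18.272 MPa

18.272 MPa


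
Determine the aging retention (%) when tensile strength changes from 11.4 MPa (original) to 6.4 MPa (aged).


Retention = aged / original * 100
= 6.4 / 11.4 * 100
= 56.1%

56.1%


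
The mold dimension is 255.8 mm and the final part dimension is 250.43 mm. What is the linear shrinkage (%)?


Shrinkage = (mold - part) / mold * 100
= (255.8 - 250.43) / 255.8 * 100
= 5.37 / 255.8 * 100
= 2.1%

2.1%


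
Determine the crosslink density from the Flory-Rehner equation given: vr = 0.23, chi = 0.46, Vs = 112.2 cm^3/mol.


ln(1 - vr) = ln(1 - 0.23) = -0.2614
Numerator = -((-0.2614) + 0.23 + 0.46 * 0.23^2) = 0.0070
Denominator = 112.2 * (0.23^(1/3) - 0.23/2) = 55.8411
nu = 0.0070 / 55.8411 = 1.2591e-04 mol/cm^3

1.2591e-04 mol/cm^3


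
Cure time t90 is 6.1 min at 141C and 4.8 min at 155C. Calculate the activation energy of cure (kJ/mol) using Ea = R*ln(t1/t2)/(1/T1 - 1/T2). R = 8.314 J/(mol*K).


T1 = 414.15 K, T2 = 428.15 K
1/T1 - 1/T2 = 7.8954e-05
ln(t1/t2) = ln(6.1/4.8) = 0.2397
Ea = 8.314 * 0.2397 / 7.8954e-05 = 25237.9714 J/mol
Ea = 25.24 kJ/mol

25.24 kJ/mol


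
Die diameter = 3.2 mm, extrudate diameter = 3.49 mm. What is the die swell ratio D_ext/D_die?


Die swell ratio = D_extrudate / D_die
= 3.49 / 3.2
= 1.091

Die swell = 1.091


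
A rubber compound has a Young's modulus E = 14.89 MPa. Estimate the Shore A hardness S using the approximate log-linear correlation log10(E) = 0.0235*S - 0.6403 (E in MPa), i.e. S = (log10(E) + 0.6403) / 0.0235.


log10(E) = 0.0235*S - 0.6403  =>  S = (log10(E) + 0.6403) / 0.0235
log10(14.89) = 1.172895
S = (1.172895 + 0.6403) / 0.0235 = 1.813195 / 0.0235
S = 77.2

Shore A = 77.2


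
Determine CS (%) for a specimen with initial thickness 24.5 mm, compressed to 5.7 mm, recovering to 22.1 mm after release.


CS = (t0 - recovered) / (t0 - ts) * 100
= (24.5 - 22.1) / (24.5 - 5.7) * 100
= 2.4 / 18.8 * 100
= 12.8%

12.8%


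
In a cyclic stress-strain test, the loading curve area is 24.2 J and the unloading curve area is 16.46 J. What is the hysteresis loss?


Hysteresis loss = loading - unloading
= 24.2 - 16.46
= 7.74 J

7.74 J


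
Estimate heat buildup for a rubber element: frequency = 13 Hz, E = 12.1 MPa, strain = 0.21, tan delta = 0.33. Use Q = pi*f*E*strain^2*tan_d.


Q = pi * f * E * strain^2 * tan_d
= pi * 13 * 12.1 * 0.21^2 * 0.33
= pi * 13 * 12.1 * 0.0441 * 0.33
= 7.1917

Q = 7.1917


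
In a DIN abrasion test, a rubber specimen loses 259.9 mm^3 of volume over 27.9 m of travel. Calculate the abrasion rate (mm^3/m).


Rate = volume_loss / distance
= 259.9 / 27.9
= 9.315 mm^3/m

9.315 mm^3/m


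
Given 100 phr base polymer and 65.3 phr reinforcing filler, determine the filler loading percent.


Filler % = filler / (rubber + filler) * 100
= 65.3 / (100 + 65.3) * 100
= 65.3 / 165.3 * 100
= 39.5%

39.5%


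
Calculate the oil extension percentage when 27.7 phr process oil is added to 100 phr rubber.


Oil % = oil / (100 + oil) * 100
= 27.7 / (100 + 27.7) * 100
= 27.7 / 127.7 * 100
= 21.69%

21.69%


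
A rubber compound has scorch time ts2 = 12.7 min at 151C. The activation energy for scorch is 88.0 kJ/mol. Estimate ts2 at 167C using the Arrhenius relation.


Convert temperatures: T1 = 151 + 273.15 = 424.15 K, T2 = 167 + 273.15 = 440.15 K
ts2_new = 12.7 * exp(88000 / 8.314 * (1/440.15 - 1/424.15))
1/T2 - 1/T1 = -8.5704e-05
ts2_new = 5.13 min

5.13 min


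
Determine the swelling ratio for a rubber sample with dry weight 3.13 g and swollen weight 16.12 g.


Q = W_swollen / W_dry
Q = 16.12 / 3.13
Q = 5.15

Q = 5.15


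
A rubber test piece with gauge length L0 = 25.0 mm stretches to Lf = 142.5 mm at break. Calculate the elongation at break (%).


Elongation = (Lf - L0) / L0 * 100
= (142.5 - 25.0) / 25.0 * 100
= 117.5 / 25.0 * 100
= 470.0%

470.0%


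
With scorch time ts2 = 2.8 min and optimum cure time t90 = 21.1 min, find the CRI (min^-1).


CRI = 100 / (t90 - ts2)
= 100 / (21.1 - 2.8)
= 100 / 18.3
= 5.46 min^-1

5.46 min^-1


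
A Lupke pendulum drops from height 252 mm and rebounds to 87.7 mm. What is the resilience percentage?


Resilience = h_rebound / h_drop * 100
= 87.7 / 252 * 100
= 34.8%

34.8%


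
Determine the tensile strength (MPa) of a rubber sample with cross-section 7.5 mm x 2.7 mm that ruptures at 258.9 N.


Area = width * thickness = 7.5 * 2.7 = 20.25 mm^2
TS = force / area = 258.9 / 20.25 = 12.79 MPa

12.79 MPa


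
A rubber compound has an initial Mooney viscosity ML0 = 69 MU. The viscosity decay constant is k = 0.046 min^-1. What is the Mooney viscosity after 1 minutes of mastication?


ML = ML0 * exp(-k * t)
ML = 69 * exp(-0.046 * 1)
ML = 69 * 0.9550
ML = 65.9 MU

65.9 MU


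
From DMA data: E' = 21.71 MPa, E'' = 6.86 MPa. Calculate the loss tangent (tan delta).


tan delta = E'' / E'
= 6.86 / 21.71
= 0.316

tan delta = 0.316


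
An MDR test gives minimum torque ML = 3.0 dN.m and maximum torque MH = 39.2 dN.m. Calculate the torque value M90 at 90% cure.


M90 = ML + 0.9 * (MH - ML)
M90 = 3.0 + 0.9 * (39.2 - 3.0)
M90 = 3.0 + 0.9 * 36.2
M90 = 35.58 dN.m

35.58 dN.m


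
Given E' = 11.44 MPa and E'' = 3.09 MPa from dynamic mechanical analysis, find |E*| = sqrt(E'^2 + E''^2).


|E*| = sqrt(E'^2 + E''^2)
= sqrt(11.44^2 + 3.09^2)
= sqrt(130.8736 + 9.5481)
= 11.85 MPa

11.85 MPa


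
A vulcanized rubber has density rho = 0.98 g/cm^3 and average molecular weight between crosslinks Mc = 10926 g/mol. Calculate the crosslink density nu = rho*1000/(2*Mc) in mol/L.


nu = rho * 1000 / (2 * Mc)
nu = 0.98 * 1000 / (2 * 10926)
nu = 980.0 / 21852
nu = 0.0448 mol/L

0.0448 mol/L


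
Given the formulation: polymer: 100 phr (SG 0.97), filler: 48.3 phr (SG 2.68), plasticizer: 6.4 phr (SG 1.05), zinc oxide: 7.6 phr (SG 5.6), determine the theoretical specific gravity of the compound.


Sum of weights = 162.3
Volume contributions:
  polymer: 100/0.97 = 103.0928
  filler: 48.3/2.68 = 18.0224
  plasticizer: 6.4/1.05 = 6.0952
  zinc oxide: 7.6/5.6 = 1.3571
Sum of volumes = 128.5676
SG = 162.3 / 128.5676 = 1.262

SG = 1.262


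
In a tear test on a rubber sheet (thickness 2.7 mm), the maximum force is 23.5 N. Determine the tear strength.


Tear strength = force / thickness
= 23.5 / 2.7
= 8.7 N/mm

8.7 N/mm


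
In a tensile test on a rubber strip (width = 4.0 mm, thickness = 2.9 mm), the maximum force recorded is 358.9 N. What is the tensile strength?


Area = width * thickness = 4.0 * 2.9 = 11.6 mm^2
TS = force / area = 358.9 / 11.6 = 30.94 MPa

30.94 MPa


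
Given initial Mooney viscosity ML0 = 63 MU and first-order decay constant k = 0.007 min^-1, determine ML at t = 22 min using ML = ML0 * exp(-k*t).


ML = ML0 * exp(-k * t)
ML = 63 * exp(-0.007 * 22)
ML = 63 * 0.8573
ML = 54.01 MU

54.01 MU
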